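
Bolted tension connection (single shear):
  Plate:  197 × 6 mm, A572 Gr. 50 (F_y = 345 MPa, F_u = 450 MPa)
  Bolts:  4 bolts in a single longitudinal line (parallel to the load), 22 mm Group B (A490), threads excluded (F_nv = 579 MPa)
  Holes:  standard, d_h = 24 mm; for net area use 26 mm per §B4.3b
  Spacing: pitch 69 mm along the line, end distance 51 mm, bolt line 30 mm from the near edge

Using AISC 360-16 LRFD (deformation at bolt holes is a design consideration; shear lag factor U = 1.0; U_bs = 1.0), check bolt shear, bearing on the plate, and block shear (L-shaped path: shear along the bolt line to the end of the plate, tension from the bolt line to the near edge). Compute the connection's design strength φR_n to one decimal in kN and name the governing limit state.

Bolt shear: A_b = π(22)²/4 = 380.13 mm². φR_n = 0.75 × 579 × 380.13 × 4 × 1 = 660.3 kN.
Bearing (6 mm plate, F_u = 450 MPa): end bolts L_c = 51 − 24/2 = 39, R_n = min(1.2×39×6×450, 2.4×22×6×450) = 126.36 kN/bolt; interior L_c = 69 − 24 = 45, R_n = 142.56 kN/bolt. φR_n = 0.75 × (1×126.36 + 3×142.56) = 415.5 kN.
Block shear: shear path 1×[51+3×69] = 1×258 mm, A_gv = 1548, A_nv = 1×(258 − 3.5×26)×6 = 1002 mm²; tension to near edge: (30 − 0.5×26)×6 = 102 mm². R_n = min(0.6×450×1002, 0.6×345×1548) + 1.0×450×102 = min(270.54, 320.44) + 45.9 = 316.44 kN. φR_n = 0.75 × 316.44 = 237.3 kN.
Governing: min(660.3, 415.5, 237.3) = 237.3 kN → block shear.

237.3 kN (block shear governs)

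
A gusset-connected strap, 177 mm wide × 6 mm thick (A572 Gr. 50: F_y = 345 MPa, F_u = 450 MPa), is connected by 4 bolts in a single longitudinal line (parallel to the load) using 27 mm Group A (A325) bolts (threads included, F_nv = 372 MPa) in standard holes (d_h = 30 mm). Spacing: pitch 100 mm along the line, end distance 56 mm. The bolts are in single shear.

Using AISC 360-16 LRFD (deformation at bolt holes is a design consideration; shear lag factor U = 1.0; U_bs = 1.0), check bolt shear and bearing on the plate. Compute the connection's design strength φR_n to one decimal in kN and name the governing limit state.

493.3 kN (bearing governs)

Bolt shear: A_b = π(27)²/4 = 572.56 mm². φR_n = 0.75 × 372 × 572.56 × 4 × 1 = 639.0 kN.
Bearing (6 mm plate, F_u = 450 MPa): end bolts L_c = 56 − 30/2 = 41, R_n = min(1.2×41×6×450, 2.4×27×6×450) = 132.84 kN/bolt; interior L_c = 100 − 30 = 70, R_n = 174.96 kN/bolt. φR_n = 0.75 × (1×132.84 + 3×174.96) = 493.3 kN.
Governing: min(639.0, 493.3) = 493.3 kN → bearing.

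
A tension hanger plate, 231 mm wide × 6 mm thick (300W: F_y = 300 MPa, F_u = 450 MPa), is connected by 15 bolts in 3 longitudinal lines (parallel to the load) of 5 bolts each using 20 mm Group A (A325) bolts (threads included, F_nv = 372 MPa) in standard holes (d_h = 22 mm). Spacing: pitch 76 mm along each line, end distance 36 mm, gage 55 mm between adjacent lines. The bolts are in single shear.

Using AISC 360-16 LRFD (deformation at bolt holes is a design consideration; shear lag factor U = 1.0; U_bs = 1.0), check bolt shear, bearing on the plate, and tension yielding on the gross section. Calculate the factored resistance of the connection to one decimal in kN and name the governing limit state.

Bolt shear: A_b = π(20)²/4 = 314.16 mm². φR_n = 0.75 × 372 × 314.16 × 15 × 1 = 1314.8 kN.
Bearing (6 mm plate, F_u = 450 MPa): end bolts L_c = 36 − 22/2 = 25, R_n = min(1.2×25×6×450, 2.4×20×6×450) = 81 kN/bolt; interior L_c = 76 − 22 = 54, R_n = 129.6 kN/bolt. φR_n = 0.75 × (3×81 + 12×129.6) = 1348.7 kN.
Tension yield (gross): A_g = 231×6 = 1386 mm². φR_n = 0.90 × 300 × 1386 = 374.2 kN.
Governing: min(1314.8, 1348.7, 374.2) = 374.2 kN → gross-section yield.

374.2 kN (gross-section yield governs)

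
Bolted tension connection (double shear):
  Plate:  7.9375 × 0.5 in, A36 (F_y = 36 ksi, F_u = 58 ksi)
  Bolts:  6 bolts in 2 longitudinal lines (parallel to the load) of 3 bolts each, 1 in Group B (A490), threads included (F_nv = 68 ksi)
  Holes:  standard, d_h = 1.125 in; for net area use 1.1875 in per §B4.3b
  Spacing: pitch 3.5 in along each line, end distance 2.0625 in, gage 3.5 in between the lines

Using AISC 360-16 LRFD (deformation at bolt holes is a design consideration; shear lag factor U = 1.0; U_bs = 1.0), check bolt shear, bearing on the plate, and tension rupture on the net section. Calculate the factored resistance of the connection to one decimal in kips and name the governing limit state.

121.0 kips (net-section rupture governs)

Bolt shear: A_b = π(1)²/4 = 0.7854 in². φR_n = 0.75 × 68 × 0.7854 × 6 × 2 = 480.7 kips.
Bearing (0.5 in plate, F_u = 58 ksi): end bolts L_c = 2.0625 − 1.125/2 = 1.5, R_n = min(1.2×1.5×0.5×58, 2.4×1×0.5×58) = 52.2 kips/bolt; interior L_c = 3.5 − 1.125 = 2.375, R_n = 69.6 kips/bolt. φR_n = 0.75 × (2×52.2 + 4×69.6) = 287.1 kips.
Tension rupture (net): A_n = (7.9375 − 2×1.1875)×0.5 = 2.7813 in² (U = 1.0, A_e = A_n). φR_n = 0.75 × 58 × 2.7813 = 121.0 kips.
Governing: min(480.7, 287.1, 121.0) = 121.0 kips → net-section rupture.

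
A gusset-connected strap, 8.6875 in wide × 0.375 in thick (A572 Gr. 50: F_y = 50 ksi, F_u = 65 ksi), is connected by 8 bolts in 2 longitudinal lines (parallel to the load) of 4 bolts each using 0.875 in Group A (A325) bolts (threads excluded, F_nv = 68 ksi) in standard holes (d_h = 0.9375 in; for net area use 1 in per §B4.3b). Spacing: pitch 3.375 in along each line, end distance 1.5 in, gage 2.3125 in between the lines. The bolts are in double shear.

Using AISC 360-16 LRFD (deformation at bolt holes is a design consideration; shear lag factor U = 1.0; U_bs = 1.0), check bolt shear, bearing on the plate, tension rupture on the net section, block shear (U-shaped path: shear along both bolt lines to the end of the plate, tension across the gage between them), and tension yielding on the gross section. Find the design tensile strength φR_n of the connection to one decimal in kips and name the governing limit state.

122.3 kips (net-section rupture governs)

Bolt shear: A_b = π(0.875)²/4 = 0.60132 in². φR_n = 0.75 × 68 × 0.60132 × 8 × 2 = 490.7 kips.
Bearing (0.375 in plate, F_u = 65 ksi): end bolts L_c = 1.5 − 0.9375/2 = 1.03125, R_n = min(1.2×1.03125×0.375×65, 2.4×0.875×0.375×65) = 30.164 kips/bolt; interior L_c = 3.375 − 0.9375 = 2.4375, R_n = 51.188 kips/bolt. φR_n = 0.75 × (2×30.164 + 6×51.188) = 275.6 kips.
Tension rupture (net): A_n = (8.6875 − 2×1)×0.375 = 2.5078 in² (U = 1.0, A_e = A_n). φR_n = 0.75 × 65 × 2.5078 = 122.3 kips.
Block shear: shear path 2×[1.5+3×3.375] = 2×11.625 in, A_gv = 8.7188, A_nv = 2×(11.625 − 3.5×1)×0.375 = 6.0938 in²; tension across gage: (2.3125 − 1×1)×0.375 = 0.49219 in². R_n = min(0.6×65×6.0938, 0.6×50×8.7188) + 1.0×65×0.49219 = min(237.66, 261.56) + 31.992 = 269.65 kips. φR_n = 0.75 × 269.65 = 202.2 kips.
Tension yield (gross): A_g = 8.6875×0.375 = 3.2578 in². φR_n = 0.90 × 50 × 3.2578 = 146.6 kips.
Governing: min(490.7, 275.6, 122.3, 202.2, 146.6) = 122.3 kips → net-section rupture.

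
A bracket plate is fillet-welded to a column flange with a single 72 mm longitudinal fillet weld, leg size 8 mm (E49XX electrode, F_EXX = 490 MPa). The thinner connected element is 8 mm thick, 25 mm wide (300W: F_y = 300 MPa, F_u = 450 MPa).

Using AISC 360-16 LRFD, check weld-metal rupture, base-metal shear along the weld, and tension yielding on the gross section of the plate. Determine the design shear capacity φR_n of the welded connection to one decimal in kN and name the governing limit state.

Weld metal: throat = 0.707×8 = 5.656 mm, L = 72 mm. φR_n = 0.75 × 0.6 × 490 × 5.656 × 72 = 89.8 kN.
Base metal shear (8 mm plate): yield φR_n = 1.0×0.6×300×8×72 = 103.7 kN; rupture φR_n = 0.75×0.6×450×8×72 = 116.6 kN; take 103.7 kN (yield).
Tension yield (gross): A_g = 25×8 = 200 mm². φR_n = 0.90 × 300 × 200 = 54.0 kN.
Governing: min(89.8, 103.7, 54.0) = 54.0 kN → gross-section yield.

54.0 kN (gross-section yield governs)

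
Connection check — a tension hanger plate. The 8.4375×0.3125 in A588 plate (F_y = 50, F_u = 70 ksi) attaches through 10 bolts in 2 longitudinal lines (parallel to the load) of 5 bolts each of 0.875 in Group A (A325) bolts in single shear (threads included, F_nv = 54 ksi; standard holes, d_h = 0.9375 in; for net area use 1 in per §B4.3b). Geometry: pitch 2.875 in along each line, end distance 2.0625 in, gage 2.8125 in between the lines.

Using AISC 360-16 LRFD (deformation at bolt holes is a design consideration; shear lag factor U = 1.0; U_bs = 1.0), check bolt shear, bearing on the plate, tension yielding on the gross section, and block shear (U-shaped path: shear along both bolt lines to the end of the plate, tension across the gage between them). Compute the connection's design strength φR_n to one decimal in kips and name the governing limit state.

Bolt shear: A_b = π(0.875)²/4 = 0.60132 in². φR_n = 0.75 × 54 × 0.60132 × 10 × 1 = 243.5 kips.
Bearing (0.3125 in plate, F_u = 70 ksi): end bolts L_c = 2.0625 − 0.9375/2 = 1.59375, R_n = min(1.2×1.59375×0.3125×70, 2.4×0.875×0.3125×70) = 41.836 kips/bolt; interior L_c = 2.875 − 0.9375 = 1.9375, R_n = 45.938 kips/bolt. φR_n = 0.75 × (2×41.836 + 8×45.938) = 338.4 kips.
Tension yield (gross): A_g = 8.4375×0.3125 = 2.6367 in². φR_n = 0.90 × 50 × 2.6367 = 118.7 kips.
Block shear: shear path 2×[2.0625+4×2.875] = 2×13.5625 in, A_gv = 8.4766, A_nv = 2×(13.5625 − 4.5×1)×0.3125 = 5.6641 in²; tension across gage: (2.8125 − 1×1)×0.3125 = 0.56641 in². R_n = min(0.6×70×5.6641, 0.6×50×8.4766) + 1.0×70×0.56641 = min(237.89, 254.3) + 39.649 = 277.54 kips. φR_n = 0.75 × 277.54 = 208.2 kips.
Governing: min(243.5, 338.4, 118.7, 208.2) = 118.7 kips → gross-section yield.

118.7 kips (gross-section yield governs)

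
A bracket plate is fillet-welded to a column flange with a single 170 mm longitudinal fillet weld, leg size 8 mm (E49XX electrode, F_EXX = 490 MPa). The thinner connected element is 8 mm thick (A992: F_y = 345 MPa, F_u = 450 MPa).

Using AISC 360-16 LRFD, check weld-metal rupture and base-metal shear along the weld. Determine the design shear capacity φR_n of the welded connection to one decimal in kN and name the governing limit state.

212.0 kN (weld metal governs)

Weld metal: throat = 0.707×8 = 5.656 mm, L = 170 mm. φR_n = 0.75 × 0.6 × 490 × 5.656 × 170 = 212.0 kN.
Base metal shear (8 mm plate): yield φR_n = 1.0×0.6×345×8×170 = 281.5 kN; rupture φR_n = 0.75×0.6×450×8×170 = 275.4 kN; take 275.4 kN (rupture).
Governing: min(212.0, 275.4) = 212.0 kN → weld metal.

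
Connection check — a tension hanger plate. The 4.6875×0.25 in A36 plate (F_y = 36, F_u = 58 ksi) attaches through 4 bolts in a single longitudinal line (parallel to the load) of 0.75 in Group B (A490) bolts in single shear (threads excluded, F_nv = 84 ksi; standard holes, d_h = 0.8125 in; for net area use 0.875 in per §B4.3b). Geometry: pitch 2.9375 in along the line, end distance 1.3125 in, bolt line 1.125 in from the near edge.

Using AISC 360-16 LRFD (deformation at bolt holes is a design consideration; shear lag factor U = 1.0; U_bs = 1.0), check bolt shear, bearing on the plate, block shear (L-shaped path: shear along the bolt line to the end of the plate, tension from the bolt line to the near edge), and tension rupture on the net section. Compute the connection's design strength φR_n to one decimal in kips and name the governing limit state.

41.5 kips (net-section rupture governs)

Bolt shear: A_b = π(0.75)²/4 = 0.44179 in². φR_n = 0.75 × 84 × 0.44179 × 4 × 1 = 111.3 kips.
Bearing (0.25 in plate, F_u = 58 ksi): end bolts L_c = 1.3125 − 0.8125/2 = 0.90625, R_n = min(1.2×0.90625×0.25×58, 2.4×0.75×0.25×58) = 15.769 kips/bolt; interior L_c = 2.9375 − 0.8125 = 2.125, R_n = 26.1 kips/bolt. φR_n = 0.75 × (1×15.769 + 3×26.1) = 70.6 kips.
Block shear: shear path 1×[1.3125+3×2.9375] = 1×10.125 in, A_gv = 2.5313, A_nv = 1×(10.125 − 3.5×0.875)×0.25 = 1.7656 in²; tension to near edge: (1.125 − 0.5×0.875)×0.25 = 0.17188 in². R_n = min(0.6×58×1.7656, 0.6×36×2.5313) + 1.0×58×0.17188 = min(61.443, 54.676) + 9.969 = 64.645 kips. φR_n = 0.75 × 64.645 = 48.5 kips.
Tension rupture (net): A_n = (4.6875 − 1×0.875)×0.25 = 0.95313 in² (U = 1.0, A_e = A_n). φR_n = 0.75 × 58 × 0.95313 = 41.5 kips.
Governing: min(111.3, 70.6, 48.5, 41.5) = 41.5 kips → net-section rupture.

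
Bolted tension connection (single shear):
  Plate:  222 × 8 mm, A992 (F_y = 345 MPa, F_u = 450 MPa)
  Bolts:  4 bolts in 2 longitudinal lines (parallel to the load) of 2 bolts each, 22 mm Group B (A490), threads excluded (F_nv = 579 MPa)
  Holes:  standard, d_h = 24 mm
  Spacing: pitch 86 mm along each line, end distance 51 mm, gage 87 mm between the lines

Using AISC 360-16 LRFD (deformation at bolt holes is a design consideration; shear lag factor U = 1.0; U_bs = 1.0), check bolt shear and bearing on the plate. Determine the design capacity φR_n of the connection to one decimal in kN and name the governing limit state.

Bolt shear: A_b = π(22)²/4 = 380.13 mm². φR_n = 0.75 × 579 × 380.13 × 4 × 1 = 660.3 kN.
Bearing (8 mm plate, F_u = 450 MPa): end bolts L_c = 51 − 24/2 = 39, R_n = min(1.2×39×8×450, 2.4×22×8×450) = 168.48 kN/bolt; interior L_c = 86 − 24 = 62, R_n = 190.08 kN/bolt. φR_n = 0.75 × (2×168.48 + 2×190.08) = 537.8 kN.
Governing: min(660.3, 537.8) = 537.8 kN → bearing.

537.8 kN (bearing governs)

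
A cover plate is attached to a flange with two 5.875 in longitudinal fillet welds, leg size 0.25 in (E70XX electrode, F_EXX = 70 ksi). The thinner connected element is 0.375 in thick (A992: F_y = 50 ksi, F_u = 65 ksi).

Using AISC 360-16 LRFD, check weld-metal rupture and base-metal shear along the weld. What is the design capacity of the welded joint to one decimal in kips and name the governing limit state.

65.4 kips (weld metal governs)

Weld metal: throat = 0.707×0.25 = 0.17675 in, L = 2×5.875 = 11.75 in. φR_n = 0.75 × 0.6 × 70 × 0.17675 × 11.75 = 65.4 kips.
Base metal shear (0.375 in plate): yield φR_n = 1.0×0.6×50×0.375×11.75 = 132.2 kips; rupture φR_n = 0.75×0.6×65×0.375×11.75 = 128.9 kips; take 128.9 kips (rupture).
Governing: min(65.4, 128.9) = 65.4 kips → weld metal.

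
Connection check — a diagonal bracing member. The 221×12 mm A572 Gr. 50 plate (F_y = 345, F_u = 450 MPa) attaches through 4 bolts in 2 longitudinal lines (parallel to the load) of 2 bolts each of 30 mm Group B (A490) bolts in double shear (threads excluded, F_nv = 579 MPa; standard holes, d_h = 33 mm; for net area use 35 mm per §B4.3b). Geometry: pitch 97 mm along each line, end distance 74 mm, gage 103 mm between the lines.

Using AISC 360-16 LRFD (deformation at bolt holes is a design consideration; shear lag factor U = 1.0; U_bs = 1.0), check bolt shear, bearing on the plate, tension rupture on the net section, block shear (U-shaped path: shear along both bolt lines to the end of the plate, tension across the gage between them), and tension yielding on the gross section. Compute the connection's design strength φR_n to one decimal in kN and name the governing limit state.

Bolt shear: A_b = π(30)²/4 = 706.86 mm². φR_n = 0.75 × 579 × 706.86 × 4 × 2 = 2455.6 kN.
Bearing (12 mm plate, F_u = 450 MPa): end bolts L_c = 74 − 33/2 = 57.5, R_n = min(1.2×57.5×12×450, 2.4×30×12×450) = 372.6 kN/bolt; interior L_c = 97 − 33 = 64, R_n = 388.8 kN/bolt. φR_n = 0.75 × (2×372.6 + 2×388.8) = 1142.1 kN.
Tension rupture (net): A_n = (221 − 2×35)×12 = 1812 mm² (U = 1.0, A_e = A_n). φR_n = 0.75 × 450 × 1812 = 611.6 kN.
Block shear: shear path 2×[74+1×97] = 2×171 mm, A_gv = 4104, A_nv = 2×(171 − 1.5×35)×12 = 2844 mm²; tension across gage: (103 − 1×35)×12 = 816 mm². R_n = min(0.6×450×2844, 0.6×345×4104) + 1.0×450×816 = min(767.88, 849.53) + 367.2 = 1135.1 kN. φR_n = 0.75 × 1135.1 = 851.3 kN.
Tension yield (gross): A_g = 221×12 = 2652 mm². φR_n = 0.90 × 345 × 2652 = 823.4 kN.
Governing: min(2455.6, 1142.1, 611.6, 851.3, 823.4) = 611.6 kN → net-section rupture.

611.6 kN (net-section rupture governs)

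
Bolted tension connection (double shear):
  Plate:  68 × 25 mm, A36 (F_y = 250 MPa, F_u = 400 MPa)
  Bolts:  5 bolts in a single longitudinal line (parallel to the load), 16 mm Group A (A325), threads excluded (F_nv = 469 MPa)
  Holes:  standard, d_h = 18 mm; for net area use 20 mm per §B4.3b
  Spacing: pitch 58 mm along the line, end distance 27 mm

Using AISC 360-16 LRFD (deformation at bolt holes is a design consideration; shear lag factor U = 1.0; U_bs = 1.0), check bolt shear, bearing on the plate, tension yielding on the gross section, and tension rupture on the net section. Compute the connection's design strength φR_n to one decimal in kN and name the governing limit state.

Bolt shear: A_b = π(16)²/4 = 201.06 mm². φR_n = 0.75 × 469 × 201.06 × 5 × 2 = 707.2 kN.
Bearing (25 mm plate, F_u = 400 MPa): end bolts L_c = 27 − 18/2 = 18, R_n = min(1.2×18×25×400, 2.4×16×25×400) = 216 kN/bolt; interior L_c = 58 − 18 = 40, R_n = 384 kN/bolt. φR_n = 0.75 × (1×216 + 4×384) = 1314.0 kN.
Tension yield (gross): A_g = 68×25 = 1700 mm². φR_n = 0.90 × 250 × 1700 = 382.5 kN.
Tension rupture (net): A_n = (68 − 1×20)×25 = 1200 mm² (U = 1.0, A_e = A_n). φR_n = 0.75 × 400 × 1200 = 360.0 kN.
Governing: min(707.2, 1314.0, 382.5, 360.0) = 360.0 kN → net-section rupture.

360.0 kN (net-section rupture governs)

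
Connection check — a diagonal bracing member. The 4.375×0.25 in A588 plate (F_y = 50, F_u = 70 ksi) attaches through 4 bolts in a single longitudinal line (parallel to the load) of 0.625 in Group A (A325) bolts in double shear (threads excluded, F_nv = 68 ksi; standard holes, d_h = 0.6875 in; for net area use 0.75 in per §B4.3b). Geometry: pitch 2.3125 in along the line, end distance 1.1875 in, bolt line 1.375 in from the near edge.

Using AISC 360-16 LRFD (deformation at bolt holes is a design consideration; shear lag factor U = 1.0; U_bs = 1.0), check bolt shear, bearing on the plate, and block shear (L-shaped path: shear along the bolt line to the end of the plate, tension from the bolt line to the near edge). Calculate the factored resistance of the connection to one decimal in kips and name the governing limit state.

Bolt shear: A_b = π(0.625)²/4 = 0.3068 in². φR_n = 0.75 × 68 × 0.3068 × 4 × 2 = 125.2 kips.
Bearing (0.25 in plate, F_u = 70 ksi): end bolts L_c = 1.1875 − 0.6875/2 = 0.84375, R_n = min(1.2×0.84375×0.25×70, 2.4×0.625×0.25×70) = 17.719 kips/bolt; interior L_c = 2.3125 − 0.6875 = 1.625, R_n = 26.25 kips/bolt. φR_n = 0.75 × (1×17.719 + 3×26.25) = 72.4 kips.
Block shear: shear path 1×[1.1875+3×2.3125] = 1×8.125 in, A_gv = 2.0313, A_nv = 1×(8.125 − 3.5×0.75)×0.25 = 1.375 in²; tension to near edge: (1.375 − 0.5×0.75)×0.25 = 0.25 in². R_n = min(0.6×70×1.375, 0.6×50×2.0313) + 1.0×70×0.25 = min(57.75, 60.939) + 17.5 = 75.25 kips. φR_n = 0.75 × 75.25 = 56.4 kips.
Governing: min(125.2, 72.4, 56.4) = 56.4 kips → block shear.

56.4 kips (block shear governs)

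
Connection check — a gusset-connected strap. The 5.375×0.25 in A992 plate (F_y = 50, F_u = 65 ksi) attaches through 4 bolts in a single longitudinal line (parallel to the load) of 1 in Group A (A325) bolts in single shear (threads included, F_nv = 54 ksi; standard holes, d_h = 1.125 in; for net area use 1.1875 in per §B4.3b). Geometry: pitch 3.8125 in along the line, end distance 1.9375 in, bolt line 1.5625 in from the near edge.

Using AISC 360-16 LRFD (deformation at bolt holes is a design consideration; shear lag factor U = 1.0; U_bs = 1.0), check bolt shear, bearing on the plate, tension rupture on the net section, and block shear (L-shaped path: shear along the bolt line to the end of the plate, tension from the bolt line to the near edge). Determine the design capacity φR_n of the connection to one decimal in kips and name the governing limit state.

Bolt shear: A_b = π(1)²/4 = 0.7854 in². φR_n = 0.75 × 54 × 0.7854 × 4 × 1 = 127.2 kips.
Bearing (0.25 in plate, F_u = 65 ksi): end bolts L_c = 1.9375 − 1.125/2 = 1.375, R_n = min(1.2×1.375×0.25×65, 2.4×1×0.25×65) = 26.813 kips/bolt; interior L_c = 3.8125 − 1.125 = 2.6875, R_n = 39 kips/bolt. φR_n = 0.75 × (1×26.813 + 3×39) = 107.9 kips.
Tension rupture (net): A_n = (5.375 − 1×1.1875)×0.25 = 1.0469 in² (U = 1.0, A_e = A_n). φR_n = 0.75 × 65 × 1.0469 = 51.0 kips.
Block shear: shear path 1×[1.9375+3×3.8125] = 1×13.375 in, A_gv = 3.3438, A_nv = 1×(13.375 − 3.5×1.1875)×0.25 = 2.3047 in²; tension to near edge: (1.5625 − 0.5×1.1875)×0.25 = 0.24219 in². R_n = min(0.6×65×2.3047, 0.6×50×3.3438) + 1.0×65×0.24219 = min(89.883, 100.31) + 15.742 = 105.63 kips. φR_n = 0.75 × 105.63 = 79.2 kips.
Governing: min(127.2, 107.9, 51.0, 79.2) = 51.0 kips → net-section rupture.

51.0 kips (net-section rupture governs)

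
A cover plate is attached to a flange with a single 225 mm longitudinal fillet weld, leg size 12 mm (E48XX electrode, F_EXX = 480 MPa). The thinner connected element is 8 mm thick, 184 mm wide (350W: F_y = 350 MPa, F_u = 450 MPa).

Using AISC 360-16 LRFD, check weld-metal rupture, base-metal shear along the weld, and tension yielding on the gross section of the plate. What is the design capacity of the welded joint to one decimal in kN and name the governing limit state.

364.5 kN (base-metal shear governs)

Weld metal: throat = 0.707×12 = 8.484 mm, L = 225 mm. φR_n = 0.75 × 0.6 × 480 × 8.484 × 225 = 412.3 kN.
Base metal shear (8 mm plate): yield φR_n = 1.0×0.6×350×8×225 = 378.0 kN; rupture φR_n = 0.75×0.6×450×8×225 = 364.5 kN; take 364.5 kN (rupture).
Tension yield (gross): A_g = 184×8 = 1472 mm². φR_n = 0.90 × 350 × 1472 = 463.7 kN.
Governing: min(412.3, 364.5, 463.7) = 364.5 kN → base-metal shear.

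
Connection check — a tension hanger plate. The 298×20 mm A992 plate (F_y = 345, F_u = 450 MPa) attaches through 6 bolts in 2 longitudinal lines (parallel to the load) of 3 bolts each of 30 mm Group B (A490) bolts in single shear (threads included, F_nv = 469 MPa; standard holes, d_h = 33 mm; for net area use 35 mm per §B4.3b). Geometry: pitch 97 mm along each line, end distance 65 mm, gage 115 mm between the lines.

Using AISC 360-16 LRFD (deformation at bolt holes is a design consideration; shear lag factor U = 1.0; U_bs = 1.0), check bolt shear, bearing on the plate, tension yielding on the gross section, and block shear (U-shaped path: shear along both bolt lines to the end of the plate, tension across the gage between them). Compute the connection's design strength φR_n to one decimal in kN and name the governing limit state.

Bolt shear: A_b = π(30)²/4 = 706.86 mm². φR_n = 0.75 × 469 × 706.86 × 6 × 1 = 1491.8 kN.
Bearing (20 mm plate, F_u = 450 MPa): end bolts L_c = 65 − 33/2 = 48.5, R_n = min(1.2×48.5×20×450, 2.4×30×20×450) = 523.8 kN/bolt; interior L_c = 97 − 33 = 64, R_n = 648 kN/bolt. φR_n = 0.75 × (2×523.8 + 4×648) = 2729.7 kN.
Tension yield (gross): A_g = 298×20 = 5960 mm². φR_n = 0.90 × 345 × 5960 = 1850.6 kN.
Block shear: shear path 2×[65+2×97] = 2×259 mm, A_gv = 10360, A_nv = 2×(259 − 2.5×35)×20 = 6860 mm²; tension across gage: (115 − 1×35)×20 = 1600 mm². R_n = min(0.6×450×6860, 0.6×345×10360) + 1.0×450×1600 = min(1852.2, 2144.5) + 720 = 2572.2 kN. φR_n = 0.75 × 2572.2 = 1929.2 kN.
Governing: min(1491.8, 2729.7, 1850.6, 1929.2) = 1491.8 kN → bolt shear.

1491.8 kN (bolt shear governs)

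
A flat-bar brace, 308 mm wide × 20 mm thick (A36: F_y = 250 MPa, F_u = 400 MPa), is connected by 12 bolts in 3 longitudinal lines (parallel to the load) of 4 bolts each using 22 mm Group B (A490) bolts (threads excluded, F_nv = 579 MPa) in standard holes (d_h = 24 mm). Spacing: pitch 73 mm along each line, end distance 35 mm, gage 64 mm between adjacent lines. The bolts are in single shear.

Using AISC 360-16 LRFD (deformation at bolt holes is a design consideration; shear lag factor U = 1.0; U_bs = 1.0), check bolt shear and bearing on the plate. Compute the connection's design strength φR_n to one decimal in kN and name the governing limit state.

Bolt shear: A_b = π(22)²/4 = 380.13 mm². φR_n = 0.75 × 579 × 380.13 × 12 × 1 = 1980.9 kN.
Bearing (20 mm plate, F_u = 400 MPa): end bolts L_c = 35 − 24/2 = 23, R_n = min(1.2×23×20×400, 2.4×22×20×400) = 220.8 kN/bolt; interior L_c = 73 − 24 = 49, R_n = 422.4 kN/bolt. φR_n = 0.75 × (3×220.8 + 9×422.4) = 3348.0 kN.
Governing: min(1980.9, 3348.0) = 1980.9 kN → bolt shear.

1980.9 kN (bolt shear governs)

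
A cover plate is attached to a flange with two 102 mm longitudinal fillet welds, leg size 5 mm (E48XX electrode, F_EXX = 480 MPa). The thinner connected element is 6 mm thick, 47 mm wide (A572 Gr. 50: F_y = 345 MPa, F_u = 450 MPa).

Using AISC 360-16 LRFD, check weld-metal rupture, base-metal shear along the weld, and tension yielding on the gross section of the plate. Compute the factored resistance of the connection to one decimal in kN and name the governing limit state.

Weld metal: throat = 0.707×5 = 3.535 mm, L = 2×102 = 204 mm. φR_n = 0.75 × 0.6 × 480 × 3.535 × 204 = 155.8 kN.
Base metal shear (6 mm plate): yield φR_n = 1.0×0.6×345×6×204 = 253.4 kN; rupture φR_n = 0.75×0.6×450×6×204 = 247.9 kN; take 247.9 kN (rupture).
Tension yield (gross): A_g = 47×6 = 282 mm². φR_n = 0.90 × 345 × 282 = 87.6 kN.
Governing: min(155.8, 247.9, 87.6) = 87.6 kN → gross-section yield.

87.6 kN (gross-section yield governs)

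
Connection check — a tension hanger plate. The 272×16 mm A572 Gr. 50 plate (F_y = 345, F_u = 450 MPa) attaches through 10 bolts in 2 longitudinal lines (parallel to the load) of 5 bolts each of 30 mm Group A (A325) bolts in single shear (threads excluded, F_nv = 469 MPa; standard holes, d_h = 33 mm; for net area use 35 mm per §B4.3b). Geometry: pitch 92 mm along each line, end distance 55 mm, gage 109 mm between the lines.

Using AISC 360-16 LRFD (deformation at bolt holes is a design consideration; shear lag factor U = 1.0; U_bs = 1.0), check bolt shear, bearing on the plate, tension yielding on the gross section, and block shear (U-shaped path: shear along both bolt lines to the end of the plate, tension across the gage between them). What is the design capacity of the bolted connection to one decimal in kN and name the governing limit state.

1351.3 kN (gross-section yield governs)

Bolt shear: A_b = π(30)²/4 = 706.86 mm². φR_n = 0.75 × 469 × 706.86 × 10 × 1 = 2486.4 kN.
Bearing (16 mm plate, F_u = 450 MPa): end bolts L_c = 55 − 33/2 = 38.5, R_n = min(1.2×38.5×16×450, 2.4×30×16×450) = 332.64 kN/bolt; interior L_c = 92 − 33 = 59, R_n = 509.76 kN/bolt. φR_n = 0.75 × (2×332.64 + 8×509.76) = 3557.5 kN.
Tension yield (gross): A_g = 272×16 = 4352 mm². φR_n = 0.90 × 345 × 4352 = 1351.3 kN.
Block shear: shear path 2×[55+4×92] = 2×423 mm, A_gv = 13536, A_nv = 2×(423 − 4.5×35)×16 = 8496 mm²; tension across gage: (109 − 1×35)×16 = 1184 mm². R_n = min(0.6×450×8496, 0.6×345×13536) + 1.0×450×1184 = min(2293.9, 2802) + 532.8 = 2826.7 kN. φR_n = 0.75 × 2826.7 = 2120.0 kN.
Governing: min(2486.4, 3557.5, 1351.3, 2120.0) = 1351.3 kN → gross-section yield.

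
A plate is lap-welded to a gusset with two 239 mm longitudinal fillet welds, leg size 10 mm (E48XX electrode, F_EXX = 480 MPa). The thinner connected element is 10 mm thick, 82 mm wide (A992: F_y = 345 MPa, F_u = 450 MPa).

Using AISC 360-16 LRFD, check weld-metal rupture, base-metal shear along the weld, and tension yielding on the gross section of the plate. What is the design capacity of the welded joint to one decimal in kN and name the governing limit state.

Weld metal: throat = 0.707×10 = 7.07 mm, L = 2×239 = 478 mm. φR_n = 0.75 × 0.6 × 480 × 7.07 × 478 = 730.0 kN.
Base metal shear (10 mm plate): yield φR_n = 1.0×0.6×345×10×478 = 989.5 kN; rupture φR_n = 0.75×0.6×450×10×478 = 968.0 kN; take 968.0 kN (rupture).
Tension yield (gross): A_g = 82×10 = 820 mm². φR_n = 0.90 × 345 × 820 = 254.6 kN.
Governing: min(730.0, 968.0, 254.6) = 254.6 kN → gross-section yield.

254.6 kN (gross-section yield governs)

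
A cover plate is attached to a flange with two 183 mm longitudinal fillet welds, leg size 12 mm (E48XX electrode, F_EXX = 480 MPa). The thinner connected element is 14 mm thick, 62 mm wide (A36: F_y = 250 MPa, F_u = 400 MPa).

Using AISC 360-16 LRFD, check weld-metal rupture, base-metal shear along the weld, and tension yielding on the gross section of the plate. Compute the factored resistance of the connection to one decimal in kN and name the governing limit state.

195.3 kN (gross-section yield governs)

Weld metal: throat = 0.707×12 = 8.484 mm, L = 2×183 = 366 mm. φR_n = 0.75 × 0.6 × 480 × 8.484 × 366 = 670.7 kN.
Base metal shear (14 mm plate): yield φR_n = 1.0×0.6×250×14×366 = 768.6 kN; rupture φR_n = 0.75×0.6×400×14×366 = 922.3 kN; take 768.6 kN (yield).
Tension yield (gross): A_g = 62×14 = 868 mm². φR_n = 0.90 × 250 × 868 = 195.3 kN.
Governing: min(670.7, 768.6, 195.3) = 195.3 kN → gross-section yield.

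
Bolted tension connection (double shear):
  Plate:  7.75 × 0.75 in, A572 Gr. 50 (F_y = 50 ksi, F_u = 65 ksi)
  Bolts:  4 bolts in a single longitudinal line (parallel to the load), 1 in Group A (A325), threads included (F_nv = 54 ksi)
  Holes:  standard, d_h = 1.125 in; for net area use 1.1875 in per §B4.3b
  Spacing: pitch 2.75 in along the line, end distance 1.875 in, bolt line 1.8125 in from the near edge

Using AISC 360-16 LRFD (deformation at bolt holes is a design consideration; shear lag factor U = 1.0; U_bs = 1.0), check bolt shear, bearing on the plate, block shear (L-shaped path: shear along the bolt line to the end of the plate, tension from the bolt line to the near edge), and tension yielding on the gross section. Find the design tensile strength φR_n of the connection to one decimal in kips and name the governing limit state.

Bolt shear: A_b = π(1)²/4 = 0.7854 in². φR_n = 0.75 × 54 × 0.7854 × 4 × 2 = 254.5 kips.
Bearing (0.75 in plate, F_u = 65 ksi): end bolts L_c = 1.875 − 1.125/2 = 1.3125, R_n = min(1.2×1.3125×0.75×65, 2.4×1×0.75×65) = 76.781 kips/bolt; interior L_c = 2.75 − 1.125 = 1.625, R_n = 95.063 kips/bolt. φR_n = 0.75 × (1×76.781 + 3×95.063) = 271.5 kips.
Block shear: shear path 1×[1.875+3×2.75] = 1×10.125 in, A_gv = 7.5938, A_nv = 1×(10.125 − 3.5×1.1875)×0.75 = 4.4766 in²; tension to near edge: (1.8125 − 0.5×1.1875)×0.75 = 0.91406 in². R_n = min(0.6×65×4.4766, 0.6×50×7.5938) + 1.0×65×0.91406 = min(174.59, 227.81) + 59.414 = 234 kips. φR_n = 0.75 × 234 = 175.5 kips.
Tension yield (gross): A_g = 7.75×0.75 = 5.8125 in². φR_n = 0.90 × 50 × 5.8125 = 261.6 kips.
Governing: min(254.5, 271.5, 175.5, 261.6) = 175.5 kips → block shear.

175.5 kips (block shear governs)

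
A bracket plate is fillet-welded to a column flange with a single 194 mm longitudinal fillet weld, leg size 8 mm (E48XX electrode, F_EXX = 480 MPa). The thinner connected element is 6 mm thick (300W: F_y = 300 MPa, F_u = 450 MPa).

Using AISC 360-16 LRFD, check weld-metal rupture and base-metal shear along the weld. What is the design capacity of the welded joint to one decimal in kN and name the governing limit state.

Weld metal: throat = 0.707×8 = 5.656 mm, L = 194 mm. φR_n = 0.75 × 0.6 × 480 × 5.656 × 194 = 237.0 kN.
Base metal shear (6 mm plate): yield φR_n = 1.0×0.6×300×6×194 = 209.5 kN; rupture φR_n = 0.75×0.6×450×6×194 = 235.7 kN; take 209.5 kN (yield).
Governing: min(237.0, 209.5) = 209.5 kN → base-metal shear.

209.5 kN (base-metal shear governs)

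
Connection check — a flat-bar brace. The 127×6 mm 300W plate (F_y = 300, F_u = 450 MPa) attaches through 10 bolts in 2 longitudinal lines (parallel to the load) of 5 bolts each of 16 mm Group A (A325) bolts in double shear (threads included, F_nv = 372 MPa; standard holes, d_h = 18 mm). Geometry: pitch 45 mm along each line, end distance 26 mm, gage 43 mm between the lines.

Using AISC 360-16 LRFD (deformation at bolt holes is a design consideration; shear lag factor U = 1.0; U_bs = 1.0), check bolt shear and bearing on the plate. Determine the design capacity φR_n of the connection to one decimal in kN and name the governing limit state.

Bolt shear: A_b = π(16)²/4 = 201.06 mm². φR_n = 0.75 × 372 × 201.06 × 10 × 2 = 1121.9 kN.
Bearing (6 mm plate, F_u = 450 MPa): end bolts L_c = 26 − 18/2 = 17, R_n = min(1.2×17×6×450, 2.4×16×6×450) = 55.08 kN/bolt; interior L_c = 45 − 18 = 27, R_n = 87.48 kN/bolt. φR_n = 0.75 × (2×55.08 + 8×87.48) = 607.5 kN.
Governing: min(1121.9, 607.5) = 607.5 kN → bearing.

607.5 kN (bearing governs)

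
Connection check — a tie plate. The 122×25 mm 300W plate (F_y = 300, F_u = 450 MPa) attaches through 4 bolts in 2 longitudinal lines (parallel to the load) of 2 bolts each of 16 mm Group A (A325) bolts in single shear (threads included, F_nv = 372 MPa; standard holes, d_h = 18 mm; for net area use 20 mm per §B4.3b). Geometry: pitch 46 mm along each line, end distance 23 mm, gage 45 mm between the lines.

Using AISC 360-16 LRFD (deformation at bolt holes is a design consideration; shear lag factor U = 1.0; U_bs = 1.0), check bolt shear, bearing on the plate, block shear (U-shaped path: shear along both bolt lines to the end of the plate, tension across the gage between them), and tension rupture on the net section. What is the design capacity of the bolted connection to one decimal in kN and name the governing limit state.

Bolt shear: A_b = π(16)²/4 = 201.06 mm². φR_n = 0.75 × 372 × 201.06 × 4 × 1 = 224.4 kN.
Bearing (25 mm plate, F_u = 450 MPa): end bolts L_c = 23 − 18/2 = 14, R_n = min(1.2×14×25×450, 2.4×16×25×450) = 189 kN/bolt; interior L_c = 46 − 18 = 28, R_n = 378 kN/bolt. φR_n = 0.75 × (2×189 + 2×378) = 850.5 kN.
Block shear: shear path 2×[23+1×46] = 2×69 mm, A_gv = 3450, A_nv = 2×(69 − 1.5×20)×25 = 1950 mm²; tension across gage: (45 − 1×20)×25 = 625 mm². R_n = min(0.6×450×1950, 0.6×300×3450) + 1.0×450×625 = min(526.5, 621) + 281.25 = 807.75 kN. φR_n = 0.75 × 807.75 = 605.8 kN.
Tension rupture (net): A_n = (122 − 2×20)×25 = 2050 mm² (U = 1.0, A_e = A_n). φR_n = 0.75 × 450 × 2050 = 691.9 kN.
Governing: min(224.4, 850.5, 605.8, 691.9) = 224.4 kN → bolt shear.

224.4 kN (bolt shear governs)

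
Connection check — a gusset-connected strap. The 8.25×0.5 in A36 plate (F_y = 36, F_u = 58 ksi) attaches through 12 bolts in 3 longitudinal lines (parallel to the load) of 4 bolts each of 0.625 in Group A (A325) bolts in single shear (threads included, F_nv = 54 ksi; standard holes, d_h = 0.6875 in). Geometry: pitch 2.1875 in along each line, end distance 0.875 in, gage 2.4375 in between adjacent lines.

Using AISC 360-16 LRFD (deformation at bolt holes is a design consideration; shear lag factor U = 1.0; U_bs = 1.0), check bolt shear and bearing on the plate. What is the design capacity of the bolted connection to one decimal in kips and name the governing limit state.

Bolt shear: A_b = π(0.625)²/4 = 0.3068 in². φR_n = 0.75 × 54 × 0.3068 × 12 × 1 = 149.1 kips.
Bearing (0.5 in plate, F_u = 58 ksi): end bolts L_c = 0.875 − 0.6875/2 = 0.53125, R_n = min(1.2×0.53125×0.5×58, 2.4×0.625×0.5×58) = 18.488 kips/bolt; interior L_c = 2.1875 − 0.6875 = 1.5, R_n = 43.5 kips/bolt. φR_n = 0.75 × (3×18.488 + 9×43.5) = 335.2 kips.
Governing: min(149.1, 335.2) = 149.1 kips → bolt shear.

149.1 kips (bolt shear governs)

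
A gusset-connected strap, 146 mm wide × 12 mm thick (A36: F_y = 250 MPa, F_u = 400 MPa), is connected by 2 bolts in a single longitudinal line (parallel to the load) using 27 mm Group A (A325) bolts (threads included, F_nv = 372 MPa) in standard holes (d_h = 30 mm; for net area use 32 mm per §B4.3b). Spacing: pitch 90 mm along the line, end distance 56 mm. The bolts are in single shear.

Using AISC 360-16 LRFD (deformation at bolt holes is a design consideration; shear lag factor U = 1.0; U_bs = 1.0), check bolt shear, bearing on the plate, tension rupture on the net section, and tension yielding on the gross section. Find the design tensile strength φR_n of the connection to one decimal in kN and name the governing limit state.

319.5 kN (bolt shear governs)

Bolt shear: A_b = π(27)²/4 = 572.56 mm². φR_n = 0.75 × 372 × 572.56 × 2 × 1 = 319.5 kN.
Bearing (12 mm plate, F_u = 400 MPa): end bolts L_c = 56 − 30/2 = 41, R_n = min(1.2×41×12×400, 2.4×27×12×400) = 236.16 kN/bolt; interior L_c = 90 − 30 = 60, R_n = 311.04 kN/bolt. φR_n = 0.75 × (1×236.16 + 1×311.04) = 410.4 kN.
Tension rupture (net): A_n = (146 − 1×32)×12 = 1368 mm² (U = 1.0, A_e = A_n). φR_n = 0.75 × 400 × 1368 = 410.4 kN.
Tension yield (gross): A_g = 146×12 = 1752 mm². φR_n = 0.90 × 250 × 1752 = 394.2 kN.
Governing: min(319.5, 410.4, 410.4, 394.2) = 319.5 kN → bolt shear.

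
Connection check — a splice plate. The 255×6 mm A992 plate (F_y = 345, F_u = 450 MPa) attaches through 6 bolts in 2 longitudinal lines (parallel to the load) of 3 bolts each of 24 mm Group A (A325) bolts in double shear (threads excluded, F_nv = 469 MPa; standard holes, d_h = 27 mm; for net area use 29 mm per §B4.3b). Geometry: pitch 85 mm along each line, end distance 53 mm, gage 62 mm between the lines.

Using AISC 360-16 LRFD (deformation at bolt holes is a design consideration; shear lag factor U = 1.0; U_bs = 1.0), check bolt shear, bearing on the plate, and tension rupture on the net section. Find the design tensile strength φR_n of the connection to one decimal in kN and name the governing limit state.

Bolt shear: A_b = π(24)²/4 = 452.39 mm². φR_n = 0.75 × 469 × 452.39 × 6 × 2 = 1909.5 kN.
Bearing (6 mm plate, F_u = 450 MPa): end bolts L_c = 53 − 27/2 = 39.5, R_n = min(1.2×39.5×6×450, 2.4×24×6×450) = 127.98 kN/bolt; interior L_c = 85 − 27 = 58, R_n = 155.52 kN/bolt. φR_n = 0.75 × (2×127.98 + 4×155.52) = 658.5 kN.
Tension rupture (net): A_n = (255 − 2×29)×6 = 1182 mm² (U = 1.0, A_e = A_n). φR_n = 0.75 × 450 × 1182 = 398.9 kN.
Governing: min(1909.5, 658.5, 398.9) = 398.9 kN → net-section rupture.

398.9 kN (net-section rupture governs)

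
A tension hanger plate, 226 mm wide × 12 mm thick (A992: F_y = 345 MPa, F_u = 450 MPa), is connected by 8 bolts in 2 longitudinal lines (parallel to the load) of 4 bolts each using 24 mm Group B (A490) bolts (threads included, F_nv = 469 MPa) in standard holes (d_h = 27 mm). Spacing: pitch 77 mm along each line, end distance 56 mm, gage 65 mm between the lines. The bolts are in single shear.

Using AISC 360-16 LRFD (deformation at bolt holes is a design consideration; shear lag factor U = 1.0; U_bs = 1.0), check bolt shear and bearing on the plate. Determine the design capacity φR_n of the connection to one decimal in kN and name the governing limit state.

Bolt shear: A_b = π(24)²/4 = 452.39 mm². φR_n = 0.75 × 469 × 452.39 × 8 × 1 = 1273.0 kN.
Bearing (12 mm plate, F_u = 450 MPa): end bolts L_c = 56 − 27/2 = 42.5, R_n = min(1.2×42.5×12×450, 2.4×24×12×450) = 275.4 kN/bolt; interior L_c = 77 − 27 = 50, R_n = 311.04 kN/bolt. φR_n = 0.75 × (2×275.4 + 6×311.04) = 1812.8 kN.
Governing: min(1273.0, 1812.8) = 1273.0 kN → bolt shear.

1273.0 kN (bolt shear governs)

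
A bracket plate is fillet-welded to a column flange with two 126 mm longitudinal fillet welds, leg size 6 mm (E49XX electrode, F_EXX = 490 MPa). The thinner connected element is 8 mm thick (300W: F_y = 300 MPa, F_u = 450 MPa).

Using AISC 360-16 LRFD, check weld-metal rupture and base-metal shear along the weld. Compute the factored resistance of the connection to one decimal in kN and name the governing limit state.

Weld metal: throat = 0.707×6 = 4.242 mm, L = 2×126 = 252 mm. φR_n = 0.75 × 0.6 × 490 × 4.242 × 252 = 235.7 kN.
Base metal shear (8 mm plate): yield φR_n = 1.0×0.6×300×8×252 = 362.9 kN; rupture φR_n = 0.75×0.6×450×8×252 = 408.2 kN; take 362.9 kN (yield).
Governing: min(235.7, 362.9) = 235.7 kN → weld metal.

235.7 kN (weld metal governs)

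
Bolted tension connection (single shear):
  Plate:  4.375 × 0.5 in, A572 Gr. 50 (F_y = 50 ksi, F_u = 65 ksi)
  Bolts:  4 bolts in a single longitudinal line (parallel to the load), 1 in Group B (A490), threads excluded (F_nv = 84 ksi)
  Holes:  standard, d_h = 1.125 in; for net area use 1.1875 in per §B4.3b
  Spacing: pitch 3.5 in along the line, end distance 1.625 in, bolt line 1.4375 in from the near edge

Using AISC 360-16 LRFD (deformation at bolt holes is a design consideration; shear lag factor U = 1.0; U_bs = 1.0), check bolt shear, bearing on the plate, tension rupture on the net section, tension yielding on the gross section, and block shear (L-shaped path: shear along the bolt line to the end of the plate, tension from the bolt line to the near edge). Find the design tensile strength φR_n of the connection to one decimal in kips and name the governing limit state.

77.7 kips (net-section rupture governs)

Bolt shear: A_b = π(1)²/4 = 0.7854 in². φR_n = 0.75 × 84 × 0.7854 × 4 × 1 = 197.9 kips.
Bearing (0.5 in plate, F_u = 65 ksi): end bolts L_c = 1.625 − 1.125/2 = 1.0625, R_n = min(1.2×1.0625×0.5×65, 2.4×1×0.5×65) = 41.438 kips/bolt; interior L_c = 3.5 − 1.125 = 2.375, R_n = 78 kips/bolt. φR_n = 0.75 × (1×41.438 + 3×78) = 206.6 kips.
Tension rupture (net): A_n = (4.375 − 1×1.1875)×0.5 = 1.5938 in² (U = 1.0, A_e = A_n). φR_n = 0.75 × 65 × 1.5938 = 77.7 kips.
Tension yield (gross): A_g = 4.375×0.5 = 2.1875 in². φR_n = 0.90 × 50 × 2.1875 = 98.4 kips.
Block shear: shear path 1×[1.625+3×3.5] = 1×12.125 in, A_gv = 6.0625, A_nv = 1×(12.125 − 3.5×1.1875)×0.5 = 3.9844 in²; tension to near edge: (1.4375 − 0.5×1.1875)×0.5 = 0.42188 in². R_n = min(0.6×65×3.9844, 0.6×50×6.0625) + 1.0×65×0.42188 = min(155.39, 181.88) + 27.422 = 182.81 kips. φR_n = 0.75 × 182.81 = 137.1 kips.
Governing: min(197.9, 206.6, 77.7, 98.4, 137.1) = 77.7 kips → net-section rupture.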